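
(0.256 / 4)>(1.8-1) False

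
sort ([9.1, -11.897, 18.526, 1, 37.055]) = [-11.897, 1, 9.1, 18.526, 37.055]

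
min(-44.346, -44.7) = -44.7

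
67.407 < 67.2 False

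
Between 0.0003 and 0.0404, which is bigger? 0.0404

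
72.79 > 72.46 True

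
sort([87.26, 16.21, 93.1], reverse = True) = [93.1, 87.26, 16.21]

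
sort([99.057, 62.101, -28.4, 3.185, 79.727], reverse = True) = [99.057, 79.727, 62.101, 3.185, -28.4]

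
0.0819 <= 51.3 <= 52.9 True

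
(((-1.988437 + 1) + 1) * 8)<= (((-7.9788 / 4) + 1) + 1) False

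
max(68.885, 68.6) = 68.885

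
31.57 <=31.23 False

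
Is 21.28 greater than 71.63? No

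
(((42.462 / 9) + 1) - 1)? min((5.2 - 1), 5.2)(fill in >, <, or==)>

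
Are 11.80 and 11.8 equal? Yes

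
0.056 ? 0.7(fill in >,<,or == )<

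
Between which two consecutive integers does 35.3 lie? 35 and 36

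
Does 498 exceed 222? Yes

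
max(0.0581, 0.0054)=0.0581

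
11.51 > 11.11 True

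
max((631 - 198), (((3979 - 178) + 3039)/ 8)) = 855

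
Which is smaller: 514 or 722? 514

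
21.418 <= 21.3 False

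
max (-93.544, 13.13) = 13.13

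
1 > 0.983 True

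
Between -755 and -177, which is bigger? -177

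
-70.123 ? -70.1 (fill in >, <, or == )<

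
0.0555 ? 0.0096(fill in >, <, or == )>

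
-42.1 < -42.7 False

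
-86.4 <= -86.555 False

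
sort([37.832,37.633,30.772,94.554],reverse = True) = [94.554,37.832,37.633,30.772]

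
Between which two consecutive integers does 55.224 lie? 55 and 56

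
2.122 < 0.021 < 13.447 False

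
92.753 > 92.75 True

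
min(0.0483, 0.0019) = 0.0019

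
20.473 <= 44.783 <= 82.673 True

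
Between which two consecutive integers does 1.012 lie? 1 and 2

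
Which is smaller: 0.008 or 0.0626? 0.008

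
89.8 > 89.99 False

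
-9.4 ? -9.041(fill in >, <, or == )<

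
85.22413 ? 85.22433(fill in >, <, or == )<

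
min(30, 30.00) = 30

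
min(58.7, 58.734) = 58.7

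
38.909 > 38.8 True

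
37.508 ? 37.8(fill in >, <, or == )<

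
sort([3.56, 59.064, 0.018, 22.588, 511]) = [0.018, 3.56, 22.588, 59.064, 511]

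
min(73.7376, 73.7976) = 73.7376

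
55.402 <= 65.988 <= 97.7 True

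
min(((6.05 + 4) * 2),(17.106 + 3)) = 20.1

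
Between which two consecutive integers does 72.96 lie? 72 and 73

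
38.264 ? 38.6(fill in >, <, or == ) <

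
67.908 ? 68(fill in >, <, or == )<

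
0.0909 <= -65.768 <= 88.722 False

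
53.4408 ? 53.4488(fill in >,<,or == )<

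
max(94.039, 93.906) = 94.039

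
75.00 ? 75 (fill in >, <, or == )==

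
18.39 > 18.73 False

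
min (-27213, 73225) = -27213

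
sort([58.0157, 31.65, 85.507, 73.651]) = [31.65, 58.0157, 73.651, 85.507]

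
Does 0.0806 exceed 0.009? Yes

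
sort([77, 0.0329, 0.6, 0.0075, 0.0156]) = [0.0075, 0.0156, 0.0329, 0.6, 77]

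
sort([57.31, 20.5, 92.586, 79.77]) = [20.5, 57.31, 79.77, 92.586]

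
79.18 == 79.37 False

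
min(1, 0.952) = 0.952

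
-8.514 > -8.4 False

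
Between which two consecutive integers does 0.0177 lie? 0 and 1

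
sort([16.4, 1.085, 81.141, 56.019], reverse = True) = [81.141, 56.019, 16.4, 1.085]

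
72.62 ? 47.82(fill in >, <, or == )>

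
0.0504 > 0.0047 True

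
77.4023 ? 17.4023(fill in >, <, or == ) >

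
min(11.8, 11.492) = 11.492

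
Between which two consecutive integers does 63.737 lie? 63 and 64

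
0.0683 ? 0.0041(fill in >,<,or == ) >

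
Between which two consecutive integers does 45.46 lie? 45 and 46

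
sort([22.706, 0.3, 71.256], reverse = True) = [71.256, 22.706, 0.3]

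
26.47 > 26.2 True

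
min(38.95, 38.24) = 38.24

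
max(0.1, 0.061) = 0.1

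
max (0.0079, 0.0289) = 0.0289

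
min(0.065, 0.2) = 0.065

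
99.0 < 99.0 False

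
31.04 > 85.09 False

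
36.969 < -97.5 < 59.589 False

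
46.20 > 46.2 False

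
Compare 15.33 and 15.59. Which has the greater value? 15.59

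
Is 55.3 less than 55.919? Yes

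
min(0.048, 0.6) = 0.048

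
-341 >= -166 False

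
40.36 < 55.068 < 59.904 True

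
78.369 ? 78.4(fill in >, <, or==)<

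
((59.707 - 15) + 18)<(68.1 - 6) False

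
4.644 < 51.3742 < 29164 True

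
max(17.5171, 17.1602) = 17.5171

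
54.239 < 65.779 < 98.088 True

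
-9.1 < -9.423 False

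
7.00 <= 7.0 True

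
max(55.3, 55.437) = 55.437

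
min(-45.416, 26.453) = -45.416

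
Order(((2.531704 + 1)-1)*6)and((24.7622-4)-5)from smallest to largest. (((2.531704 + 1)-1)*6), ((24.7622-4)-5)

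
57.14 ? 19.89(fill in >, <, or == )>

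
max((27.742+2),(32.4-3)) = 29.742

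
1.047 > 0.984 True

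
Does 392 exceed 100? Yes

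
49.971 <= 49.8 False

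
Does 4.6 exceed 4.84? No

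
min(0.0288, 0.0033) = 0.0033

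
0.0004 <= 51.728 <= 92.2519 True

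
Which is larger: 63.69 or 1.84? 63.69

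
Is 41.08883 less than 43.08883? Yes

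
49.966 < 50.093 True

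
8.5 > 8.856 False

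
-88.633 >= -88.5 False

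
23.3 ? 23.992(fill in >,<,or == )<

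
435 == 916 False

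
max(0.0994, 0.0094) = 0.0994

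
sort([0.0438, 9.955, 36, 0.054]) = [0.0438, 0.054, 9.955, 36]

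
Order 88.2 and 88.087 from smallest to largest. 88.087, 88.2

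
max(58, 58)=58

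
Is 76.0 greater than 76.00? No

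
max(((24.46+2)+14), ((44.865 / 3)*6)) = 89.73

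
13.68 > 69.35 False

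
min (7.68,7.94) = 7.68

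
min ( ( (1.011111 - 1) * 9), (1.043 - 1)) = 0.043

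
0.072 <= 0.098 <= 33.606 True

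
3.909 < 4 True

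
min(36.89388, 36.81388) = 36.81388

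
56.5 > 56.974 False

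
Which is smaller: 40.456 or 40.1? 40.1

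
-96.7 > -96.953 True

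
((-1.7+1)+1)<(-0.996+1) False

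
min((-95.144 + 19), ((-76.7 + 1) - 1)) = -76.7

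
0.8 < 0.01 False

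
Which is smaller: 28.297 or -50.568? -50.568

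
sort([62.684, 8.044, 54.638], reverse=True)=[62.684, 54.638, 8.044]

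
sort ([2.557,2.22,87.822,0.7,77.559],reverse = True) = [87.822,77.559,2.557,2.22,0.7]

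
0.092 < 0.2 True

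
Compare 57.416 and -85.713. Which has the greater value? 57.416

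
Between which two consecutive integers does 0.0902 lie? 0 and 1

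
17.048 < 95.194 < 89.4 False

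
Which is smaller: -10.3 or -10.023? -10.3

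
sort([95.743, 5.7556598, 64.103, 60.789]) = [5.7556598, 60.789, 64.103, 95.743]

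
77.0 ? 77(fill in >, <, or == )==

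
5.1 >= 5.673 False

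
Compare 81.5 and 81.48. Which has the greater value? 81.5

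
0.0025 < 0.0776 True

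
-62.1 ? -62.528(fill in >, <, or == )>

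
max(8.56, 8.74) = 8.74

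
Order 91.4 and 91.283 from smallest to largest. 91.283, 91.4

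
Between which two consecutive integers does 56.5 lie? 56 and 57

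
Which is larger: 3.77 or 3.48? 3.77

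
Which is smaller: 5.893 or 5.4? 5.4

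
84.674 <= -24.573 False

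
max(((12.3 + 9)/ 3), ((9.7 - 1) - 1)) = 7.7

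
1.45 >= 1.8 False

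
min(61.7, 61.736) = 61.7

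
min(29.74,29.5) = 29.5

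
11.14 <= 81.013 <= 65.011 False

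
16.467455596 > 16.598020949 False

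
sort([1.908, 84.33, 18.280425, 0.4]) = [0.4, 1.908, 18.280425, 84.33]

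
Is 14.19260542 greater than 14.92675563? No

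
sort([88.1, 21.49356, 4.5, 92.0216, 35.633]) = [4.5, 21.49356, 35.633, 88.1, 92.0216]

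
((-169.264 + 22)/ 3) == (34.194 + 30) False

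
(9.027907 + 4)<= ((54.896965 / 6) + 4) True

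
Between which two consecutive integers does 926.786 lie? 926 and 927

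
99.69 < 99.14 False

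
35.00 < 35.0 False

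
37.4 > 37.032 True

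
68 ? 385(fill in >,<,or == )<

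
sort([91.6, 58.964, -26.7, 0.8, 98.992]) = [-26.7, 0.8, 58.964, 91.6, 98.992]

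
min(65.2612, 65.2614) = 65.2612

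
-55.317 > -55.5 True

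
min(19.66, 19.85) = 19.66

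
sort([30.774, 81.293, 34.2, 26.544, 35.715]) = [26.544, 30.774, 34.2, 35.715, 81.293]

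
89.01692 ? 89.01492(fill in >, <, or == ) >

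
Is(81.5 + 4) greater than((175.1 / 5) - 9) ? Yes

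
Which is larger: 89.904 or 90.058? 90.058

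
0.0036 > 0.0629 False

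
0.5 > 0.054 True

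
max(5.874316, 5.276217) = 5.874316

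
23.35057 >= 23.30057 True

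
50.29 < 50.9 True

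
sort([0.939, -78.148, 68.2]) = [-78.148, 0.939, 68.2]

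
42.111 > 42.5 False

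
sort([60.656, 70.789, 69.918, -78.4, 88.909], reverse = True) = [88.909, 70.789, 69.918, 60.656, -78.4]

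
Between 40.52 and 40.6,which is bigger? 40.6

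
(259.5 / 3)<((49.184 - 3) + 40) False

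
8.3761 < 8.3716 False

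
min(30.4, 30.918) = 30.4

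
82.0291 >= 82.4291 False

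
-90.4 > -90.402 True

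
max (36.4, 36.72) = 36.72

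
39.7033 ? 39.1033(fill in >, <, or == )>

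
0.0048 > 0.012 False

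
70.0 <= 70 True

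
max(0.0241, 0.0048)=0.0241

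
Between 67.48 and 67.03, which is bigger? 67.48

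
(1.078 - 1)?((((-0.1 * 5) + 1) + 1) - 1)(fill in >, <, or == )<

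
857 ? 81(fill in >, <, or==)>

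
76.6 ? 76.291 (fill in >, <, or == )>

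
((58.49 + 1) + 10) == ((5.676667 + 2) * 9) False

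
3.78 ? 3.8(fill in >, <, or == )<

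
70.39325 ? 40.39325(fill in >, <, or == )>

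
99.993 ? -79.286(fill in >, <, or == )>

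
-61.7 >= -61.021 False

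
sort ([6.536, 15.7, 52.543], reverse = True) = [52.543, 15.7, 6.536]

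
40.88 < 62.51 True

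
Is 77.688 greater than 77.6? Yes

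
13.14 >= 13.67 False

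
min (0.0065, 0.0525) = 0.0065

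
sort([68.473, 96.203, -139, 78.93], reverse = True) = [96.203, 78.93, 68.473, -139]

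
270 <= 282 True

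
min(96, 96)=96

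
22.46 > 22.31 True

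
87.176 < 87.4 True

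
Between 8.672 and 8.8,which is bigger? 8.8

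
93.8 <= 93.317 False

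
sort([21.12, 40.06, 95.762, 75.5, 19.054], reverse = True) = [95.762, 75.5, 40.06, 21.12, 19.054]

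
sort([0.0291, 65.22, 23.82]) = [0.0291, 23.82, 65.22]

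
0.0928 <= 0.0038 False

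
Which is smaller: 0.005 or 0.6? 0.005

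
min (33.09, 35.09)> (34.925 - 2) True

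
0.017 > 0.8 False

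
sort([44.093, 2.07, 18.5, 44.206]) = [2.07, 18.5, 44.093, 44.206]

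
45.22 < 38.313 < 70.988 False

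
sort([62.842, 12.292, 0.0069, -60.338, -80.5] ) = [-80.5, -60.338, 0.0069, 12.292, 62.842]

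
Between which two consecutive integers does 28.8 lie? 28 and 29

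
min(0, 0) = 0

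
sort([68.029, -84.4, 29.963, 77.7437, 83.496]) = [-84.4, 29.963, 68.029, 77.7437, 83.496]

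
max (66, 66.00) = 66.00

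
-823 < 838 True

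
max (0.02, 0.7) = 0.7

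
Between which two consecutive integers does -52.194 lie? -53 and -52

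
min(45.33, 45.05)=45.05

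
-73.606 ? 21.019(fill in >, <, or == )<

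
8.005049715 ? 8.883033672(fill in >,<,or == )<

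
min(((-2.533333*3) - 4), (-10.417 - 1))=-11.599999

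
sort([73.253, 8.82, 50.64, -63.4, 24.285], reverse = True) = [73.253, 50.64, 24.285, 8.82, -63.4]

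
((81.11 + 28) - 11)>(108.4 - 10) False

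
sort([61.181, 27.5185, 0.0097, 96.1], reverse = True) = [96.1, 61.181, 27.5185, 0.0097]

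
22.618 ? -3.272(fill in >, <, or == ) >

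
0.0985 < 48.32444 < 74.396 True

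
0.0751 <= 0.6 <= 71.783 True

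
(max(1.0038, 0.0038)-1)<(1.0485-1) True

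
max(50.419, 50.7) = 50.7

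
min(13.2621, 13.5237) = 13.2621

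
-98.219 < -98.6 False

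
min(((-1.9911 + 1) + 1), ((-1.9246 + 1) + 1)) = 0.0089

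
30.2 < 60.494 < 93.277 True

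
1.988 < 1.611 False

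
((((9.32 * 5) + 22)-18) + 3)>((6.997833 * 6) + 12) False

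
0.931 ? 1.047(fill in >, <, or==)<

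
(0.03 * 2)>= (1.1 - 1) False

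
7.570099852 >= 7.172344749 True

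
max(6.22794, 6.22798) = 6.22798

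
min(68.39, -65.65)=-65.65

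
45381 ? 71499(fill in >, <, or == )<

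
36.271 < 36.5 True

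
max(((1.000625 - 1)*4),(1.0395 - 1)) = 0.0395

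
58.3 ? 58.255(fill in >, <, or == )>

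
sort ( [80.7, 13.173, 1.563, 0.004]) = [0.004, 1.563, 13.173, 80.7]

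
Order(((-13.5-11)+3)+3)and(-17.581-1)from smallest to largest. (-17.581-1), (((-13.5-11)+3)+3)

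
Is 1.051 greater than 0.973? Yes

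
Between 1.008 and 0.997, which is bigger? 1.008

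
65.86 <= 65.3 False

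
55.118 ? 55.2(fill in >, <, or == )<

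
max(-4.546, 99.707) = 99.707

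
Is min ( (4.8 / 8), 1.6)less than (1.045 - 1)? No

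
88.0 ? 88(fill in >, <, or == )==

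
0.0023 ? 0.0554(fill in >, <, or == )<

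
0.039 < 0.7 True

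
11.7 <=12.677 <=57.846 True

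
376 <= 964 True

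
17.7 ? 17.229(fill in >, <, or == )>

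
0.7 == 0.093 False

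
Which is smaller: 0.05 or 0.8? 0.05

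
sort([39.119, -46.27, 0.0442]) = [-46.27, 0.0442, 39.119]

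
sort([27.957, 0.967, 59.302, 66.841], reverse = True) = [66.841, 59.302, 27.957, 0.967]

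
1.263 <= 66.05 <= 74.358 True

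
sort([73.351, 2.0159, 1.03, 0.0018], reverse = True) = [73.351, 2.0159, 1.03, 0.0018]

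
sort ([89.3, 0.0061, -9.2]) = [-9.2, 0.0061, 89.3]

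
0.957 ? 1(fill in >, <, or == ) <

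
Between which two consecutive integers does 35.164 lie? 35 and 36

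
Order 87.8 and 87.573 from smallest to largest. 87.573, 87.8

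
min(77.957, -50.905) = -50.905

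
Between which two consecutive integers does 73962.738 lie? 73962 and 73963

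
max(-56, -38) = -38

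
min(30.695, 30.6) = 30.6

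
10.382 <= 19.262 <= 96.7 True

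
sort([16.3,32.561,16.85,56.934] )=[16.3,16.85,32.561,56.934]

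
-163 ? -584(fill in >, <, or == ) >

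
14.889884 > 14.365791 True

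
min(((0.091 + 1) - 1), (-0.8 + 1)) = 0.091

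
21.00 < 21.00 False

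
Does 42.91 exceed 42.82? Yes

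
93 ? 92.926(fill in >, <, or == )>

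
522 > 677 False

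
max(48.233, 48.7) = 48.7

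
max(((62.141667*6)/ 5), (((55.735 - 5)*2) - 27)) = 74.5700004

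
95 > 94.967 True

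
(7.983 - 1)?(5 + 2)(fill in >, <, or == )<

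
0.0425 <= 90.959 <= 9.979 False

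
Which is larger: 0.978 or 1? 1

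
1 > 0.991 True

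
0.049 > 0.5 False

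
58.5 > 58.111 True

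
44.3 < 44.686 True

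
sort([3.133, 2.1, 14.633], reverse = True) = [14.633, 3.133, 2.1]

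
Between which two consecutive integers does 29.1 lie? 29 and 30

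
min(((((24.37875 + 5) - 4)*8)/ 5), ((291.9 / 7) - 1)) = 40.606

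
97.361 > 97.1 True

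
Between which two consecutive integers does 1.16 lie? 1 and 2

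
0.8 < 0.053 False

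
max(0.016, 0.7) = 0.7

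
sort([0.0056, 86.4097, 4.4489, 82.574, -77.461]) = [-77.461, 0.0056, 4.4489, 82.574, 86.4097]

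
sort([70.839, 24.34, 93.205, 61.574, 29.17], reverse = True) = [93.205, 70.839, 61.574, 29.17, 24.34]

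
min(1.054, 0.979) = 0.979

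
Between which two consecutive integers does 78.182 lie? 78 and 79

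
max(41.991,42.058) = 42.058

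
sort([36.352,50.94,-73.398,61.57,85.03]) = [-73.398,36.352,50.94,61.57,85.03]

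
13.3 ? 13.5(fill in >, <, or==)<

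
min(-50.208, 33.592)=-50.208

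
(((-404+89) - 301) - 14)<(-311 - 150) True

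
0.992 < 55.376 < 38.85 False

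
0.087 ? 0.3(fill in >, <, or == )<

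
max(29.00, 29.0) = 29.0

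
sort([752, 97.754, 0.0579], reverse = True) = [752, 97.754, 0.0579]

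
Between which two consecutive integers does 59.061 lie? 59 and 60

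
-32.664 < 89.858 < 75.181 False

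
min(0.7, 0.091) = 0.091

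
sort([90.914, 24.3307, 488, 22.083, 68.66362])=[22.083, 24.3307, 68.66362, 90.914, 488]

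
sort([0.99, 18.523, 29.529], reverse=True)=[29.529, 18.523, 0.99]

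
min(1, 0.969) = 0.969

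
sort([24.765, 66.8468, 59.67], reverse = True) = [66.8468, 59.67, 24.765]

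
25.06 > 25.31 False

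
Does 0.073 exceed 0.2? No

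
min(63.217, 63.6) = 63.217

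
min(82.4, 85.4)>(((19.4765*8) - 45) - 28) False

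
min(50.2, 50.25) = 50.2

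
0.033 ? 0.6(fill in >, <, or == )<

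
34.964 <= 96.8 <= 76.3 False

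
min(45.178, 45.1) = 45.1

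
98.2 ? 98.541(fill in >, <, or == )<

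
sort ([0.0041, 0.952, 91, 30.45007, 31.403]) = [0.0041, 0.952, 30.45007, 31.403, 91]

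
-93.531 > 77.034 False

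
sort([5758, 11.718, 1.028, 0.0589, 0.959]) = [0.0589, 0.959, 1.028, 11.718, 5758]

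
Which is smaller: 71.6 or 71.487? 71.487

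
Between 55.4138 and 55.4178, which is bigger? 55.4178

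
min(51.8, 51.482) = 51.482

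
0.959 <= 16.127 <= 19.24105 True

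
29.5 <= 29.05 False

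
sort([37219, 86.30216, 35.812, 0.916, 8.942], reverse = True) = [37219, 86.30216, 35.812, 8.942, 0.916]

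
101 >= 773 False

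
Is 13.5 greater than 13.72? No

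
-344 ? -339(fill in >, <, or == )<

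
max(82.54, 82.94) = 82.94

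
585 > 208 True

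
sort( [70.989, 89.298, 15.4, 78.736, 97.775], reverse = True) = [97.775, 89.298, 78.736, 70.989, 15.4]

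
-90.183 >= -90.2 True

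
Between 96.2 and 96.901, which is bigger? 96.901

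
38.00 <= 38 True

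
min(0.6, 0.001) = 0.001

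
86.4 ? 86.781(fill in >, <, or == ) <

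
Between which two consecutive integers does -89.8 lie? -90 and -89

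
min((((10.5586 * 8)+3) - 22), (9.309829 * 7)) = 65.168803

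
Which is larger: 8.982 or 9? 9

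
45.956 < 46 True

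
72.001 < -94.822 False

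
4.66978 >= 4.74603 False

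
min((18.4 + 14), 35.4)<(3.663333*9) True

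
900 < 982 True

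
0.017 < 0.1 True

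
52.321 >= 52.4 False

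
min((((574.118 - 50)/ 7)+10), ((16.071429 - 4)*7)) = 84.500003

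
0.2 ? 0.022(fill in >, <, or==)>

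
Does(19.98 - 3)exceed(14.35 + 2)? Yes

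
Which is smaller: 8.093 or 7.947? 7.947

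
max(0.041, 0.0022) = 0.041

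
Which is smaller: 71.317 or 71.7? 71.317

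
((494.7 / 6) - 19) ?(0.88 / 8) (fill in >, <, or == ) >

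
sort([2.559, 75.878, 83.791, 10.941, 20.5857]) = [2.559, 10.941, 20.5857, 75.878, 83.791]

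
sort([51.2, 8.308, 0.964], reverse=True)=[51.2, 8.308, 0.964]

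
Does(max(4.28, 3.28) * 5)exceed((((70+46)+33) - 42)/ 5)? No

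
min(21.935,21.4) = 21.4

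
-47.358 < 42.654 True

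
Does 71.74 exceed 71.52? Yes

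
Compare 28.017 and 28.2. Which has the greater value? 28.2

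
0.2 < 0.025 False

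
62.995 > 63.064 False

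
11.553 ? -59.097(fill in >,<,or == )>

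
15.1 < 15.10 False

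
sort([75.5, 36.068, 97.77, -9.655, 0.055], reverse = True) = [97.77, 75.5, 36.068, 0.055, -9.655]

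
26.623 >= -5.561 True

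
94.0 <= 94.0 True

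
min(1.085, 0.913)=0.913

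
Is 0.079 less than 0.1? Yes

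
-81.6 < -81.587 True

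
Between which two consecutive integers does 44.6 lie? 44 and 45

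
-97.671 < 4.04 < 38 True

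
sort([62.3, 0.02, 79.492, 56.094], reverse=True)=[79.492, 62.3, 56.094, 0.02]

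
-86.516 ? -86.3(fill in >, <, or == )<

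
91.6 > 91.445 True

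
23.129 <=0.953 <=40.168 False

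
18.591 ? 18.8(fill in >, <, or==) <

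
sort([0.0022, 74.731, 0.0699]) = [0.0022, 0.0699, 74.731]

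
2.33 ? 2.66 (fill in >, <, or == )<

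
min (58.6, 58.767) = 58.6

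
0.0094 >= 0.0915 False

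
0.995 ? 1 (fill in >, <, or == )<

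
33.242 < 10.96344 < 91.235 False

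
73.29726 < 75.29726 True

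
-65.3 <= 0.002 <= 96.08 True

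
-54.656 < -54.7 False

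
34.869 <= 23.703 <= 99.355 False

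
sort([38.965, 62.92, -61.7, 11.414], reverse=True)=[62.92, 38.965, 11.414, -61.7]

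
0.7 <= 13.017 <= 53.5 True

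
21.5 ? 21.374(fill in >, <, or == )>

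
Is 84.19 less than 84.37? Yes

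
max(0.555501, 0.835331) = 0.835331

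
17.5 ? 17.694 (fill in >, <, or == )<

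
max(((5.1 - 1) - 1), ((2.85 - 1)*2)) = 3.7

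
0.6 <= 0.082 False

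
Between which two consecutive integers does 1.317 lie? 1 and 2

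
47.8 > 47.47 True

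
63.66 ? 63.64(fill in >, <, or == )>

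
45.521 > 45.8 False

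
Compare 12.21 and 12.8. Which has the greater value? 12.8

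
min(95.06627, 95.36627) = 95.06627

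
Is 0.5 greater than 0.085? Yes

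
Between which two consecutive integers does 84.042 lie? 84 and 85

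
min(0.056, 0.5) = 0.056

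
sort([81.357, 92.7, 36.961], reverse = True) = [92.7, 81.357, 36.961]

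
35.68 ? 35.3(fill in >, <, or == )>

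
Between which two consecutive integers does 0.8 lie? 0 and 1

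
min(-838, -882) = -882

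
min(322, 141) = 141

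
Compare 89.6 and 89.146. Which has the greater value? 89.6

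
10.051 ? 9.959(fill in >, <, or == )>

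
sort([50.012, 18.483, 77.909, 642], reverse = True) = [642, 77.909, 50.012, 18.483]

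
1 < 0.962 False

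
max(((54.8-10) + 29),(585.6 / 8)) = 73.8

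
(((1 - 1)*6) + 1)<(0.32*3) False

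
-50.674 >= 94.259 False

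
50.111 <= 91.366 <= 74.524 False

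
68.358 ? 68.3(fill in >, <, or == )>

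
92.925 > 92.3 True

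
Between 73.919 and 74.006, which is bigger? 74.006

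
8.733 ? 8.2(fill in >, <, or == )>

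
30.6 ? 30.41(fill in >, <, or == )>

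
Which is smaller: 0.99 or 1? 0.99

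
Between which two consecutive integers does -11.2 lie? -12 and -11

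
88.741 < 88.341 False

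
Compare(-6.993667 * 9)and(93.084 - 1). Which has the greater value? (93.084 - 1)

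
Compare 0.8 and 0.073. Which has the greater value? 0.8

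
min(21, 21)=21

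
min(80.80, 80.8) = 80.80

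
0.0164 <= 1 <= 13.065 True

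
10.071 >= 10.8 False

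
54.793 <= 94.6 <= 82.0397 False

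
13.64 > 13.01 True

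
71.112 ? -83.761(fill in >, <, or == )>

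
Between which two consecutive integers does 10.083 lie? 10 and 11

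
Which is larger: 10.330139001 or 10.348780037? 10.348780037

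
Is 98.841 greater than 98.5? Yes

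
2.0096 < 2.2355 True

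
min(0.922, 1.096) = 0.922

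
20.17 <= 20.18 True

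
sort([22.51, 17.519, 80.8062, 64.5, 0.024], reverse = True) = [80.8062, 64.5, 22.51, 17.519, 0.024]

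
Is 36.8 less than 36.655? No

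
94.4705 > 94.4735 False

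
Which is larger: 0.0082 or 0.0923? 0.0923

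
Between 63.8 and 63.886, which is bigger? 63.886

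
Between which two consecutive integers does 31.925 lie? 31 and 32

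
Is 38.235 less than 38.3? Yes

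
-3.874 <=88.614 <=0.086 False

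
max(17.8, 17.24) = 17.8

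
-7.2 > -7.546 True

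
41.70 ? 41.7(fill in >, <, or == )==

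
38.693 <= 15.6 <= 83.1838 False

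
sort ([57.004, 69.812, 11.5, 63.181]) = [11.5, 57.004, 63.181, 69.812]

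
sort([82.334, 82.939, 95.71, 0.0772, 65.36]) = [0.0772, 65.36, 82.334, 82.939, 95.71]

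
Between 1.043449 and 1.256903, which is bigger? 1.256903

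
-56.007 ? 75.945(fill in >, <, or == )<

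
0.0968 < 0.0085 False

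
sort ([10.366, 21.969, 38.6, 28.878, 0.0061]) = [0.0061, 10.366, 21.969, 28.878, 38.6]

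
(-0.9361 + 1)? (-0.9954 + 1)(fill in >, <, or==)>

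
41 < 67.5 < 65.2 False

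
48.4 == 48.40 True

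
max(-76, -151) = -76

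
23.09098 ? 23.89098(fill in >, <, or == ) <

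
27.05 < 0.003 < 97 False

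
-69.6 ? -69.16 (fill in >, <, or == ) <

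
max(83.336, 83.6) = 83.6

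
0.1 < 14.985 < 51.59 True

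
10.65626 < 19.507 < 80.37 True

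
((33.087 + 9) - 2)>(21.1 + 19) False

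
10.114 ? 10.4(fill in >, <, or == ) <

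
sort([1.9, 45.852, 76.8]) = [1.9, 45.852, 76.8]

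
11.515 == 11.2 False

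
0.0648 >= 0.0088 True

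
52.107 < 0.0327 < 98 False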